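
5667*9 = 51003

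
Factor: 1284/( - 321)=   -4 = -2^2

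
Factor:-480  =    -  2^5*3^1*5^1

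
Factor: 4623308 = 2^2*19^1*127^1*479^1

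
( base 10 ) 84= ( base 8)124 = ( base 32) 2k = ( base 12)70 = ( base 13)66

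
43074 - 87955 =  - 44881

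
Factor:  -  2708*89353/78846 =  - 120983962/39423 = -2^1*3^( - 1 )*11^1*17^(- 1 )*677^1*773^( - 1 )*8123^1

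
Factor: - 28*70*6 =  - 2^4*3^1*5^1*7^2 = - 11760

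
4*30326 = 121304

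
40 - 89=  - 49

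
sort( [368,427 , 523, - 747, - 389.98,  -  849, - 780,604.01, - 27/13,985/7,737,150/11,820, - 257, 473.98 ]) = [ - 849  , - 780, - 747, - 389.98, - 257, - 27/13, 150/11,985/7,368, 427,473.98,523,604.01, 737,820]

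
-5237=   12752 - 17989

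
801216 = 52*15408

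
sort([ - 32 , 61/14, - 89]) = [-89,- 32, 61/14]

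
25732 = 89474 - 63742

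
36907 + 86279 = 123186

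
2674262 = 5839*458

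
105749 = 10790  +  94959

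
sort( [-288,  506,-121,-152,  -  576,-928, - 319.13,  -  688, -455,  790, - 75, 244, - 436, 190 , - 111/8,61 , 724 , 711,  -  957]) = [-957,-928,-688, - 576,  -  455,-436, - 319.13, - 288, - 152 ,  -  121,-75,-111/8 , 61,190, 244,506,  711, 724,  790]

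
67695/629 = 67695/629  =  107.62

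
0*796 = 0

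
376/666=188/333 = 0.56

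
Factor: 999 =3^3* 37^1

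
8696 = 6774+1922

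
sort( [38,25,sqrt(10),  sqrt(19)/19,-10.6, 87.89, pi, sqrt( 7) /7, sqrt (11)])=[- 10.6,sqrt( 19)/19,  sqrt(7)/7,pi,sqrt ( 10),sqrt(11),25, 38, 87.89]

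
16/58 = 8/29 = 0.28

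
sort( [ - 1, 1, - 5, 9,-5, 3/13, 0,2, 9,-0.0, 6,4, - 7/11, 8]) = [ - 5,  -  5, - 1, - 7/11, 0,- 0.0, 3/13, 1, 2, 4, 6,8, 9,  9 ]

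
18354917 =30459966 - 12105049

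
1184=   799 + 385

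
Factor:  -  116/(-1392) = 2^(- 2)* 3^(-1 ) = 1/12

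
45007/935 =48 + 127/935 = 48.14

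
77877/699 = 111  +  96/233 = 111.41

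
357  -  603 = - 246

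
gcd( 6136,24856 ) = 104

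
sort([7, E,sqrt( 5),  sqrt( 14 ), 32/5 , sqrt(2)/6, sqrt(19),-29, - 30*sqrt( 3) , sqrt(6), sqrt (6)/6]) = [  -  30*sqrt(3), -29, sqrt (2)/6, sqrt( 6) /6, sqrt(5 ), sqrt( 6 ), E, sqrt( 14) , sqrt(19), 32/5, 7]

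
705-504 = 201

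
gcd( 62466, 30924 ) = 6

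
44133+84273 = 128406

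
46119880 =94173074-48053194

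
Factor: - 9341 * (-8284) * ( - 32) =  - 2476187008 =- 2^7 * 19^1*109^1*9341^1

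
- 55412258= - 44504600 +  - 10907658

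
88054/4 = 44027/2 = 22013.50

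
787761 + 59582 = 847343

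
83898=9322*9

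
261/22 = 11 + 19/22=11.86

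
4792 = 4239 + 553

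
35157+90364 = 125521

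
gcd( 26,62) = 2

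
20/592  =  5/148=0.03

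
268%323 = 268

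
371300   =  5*74260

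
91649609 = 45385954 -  - 46263655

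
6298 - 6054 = 244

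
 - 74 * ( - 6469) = 478706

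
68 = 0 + 68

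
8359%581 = 225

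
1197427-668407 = 529020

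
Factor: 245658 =2^1* 3^1*7^1 *5849^1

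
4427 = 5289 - 862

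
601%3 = 1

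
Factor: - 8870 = -2^1*5^1*887^1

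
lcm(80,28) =560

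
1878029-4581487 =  - 2703458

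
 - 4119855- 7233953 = - 11353808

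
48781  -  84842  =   -36061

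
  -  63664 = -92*692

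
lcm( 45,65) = 585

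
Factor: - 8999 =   -  8999^1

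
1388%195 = 23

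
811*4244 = 3441884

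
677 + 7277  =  7954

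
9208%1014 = 82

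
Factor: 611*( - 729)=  -445419 = - 3^6*13^1 * 47^1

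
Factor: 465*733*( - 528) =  - 179966160 = -2^4*3^2*5^1*  11^1*31^1*733^1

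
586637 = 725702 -139065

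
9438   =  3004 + 6434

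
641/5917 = 641/5917  =  0.11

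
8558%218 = 56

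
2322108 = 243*9556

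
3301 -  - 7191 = 10492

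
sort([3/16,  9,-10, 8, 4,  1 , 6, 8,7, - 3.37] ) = [ - 10, - 3.37, 3/16, 1, 4,6, 7 , 8,8, 9] 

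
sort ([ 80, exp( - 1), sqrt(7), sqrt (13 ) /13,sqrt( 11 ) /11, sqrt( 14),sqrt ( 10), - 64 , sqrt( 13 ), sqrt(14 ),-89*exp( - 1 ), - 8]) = [ - 64, -89*exp (-1 ), - 8,  sqrt( 13 ) /13,  sqrt( 11 ) /11,exp ( - 1 ), sqrt( 7 ),sqrt( 10 ),sqrt( 13 ),sqrt( 14 ),sqrt( 14),80]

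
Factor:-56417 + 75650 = 19233 = 3^2*2137^1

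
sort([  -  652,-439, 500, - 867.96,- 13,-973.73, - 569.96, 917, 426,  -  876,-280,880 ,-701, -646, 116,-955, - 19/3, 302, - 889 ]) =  [- 973.73, - 955,- 889,  -  876, - 867.96  ,  -  701,-652, - 646, - 569.96,-439, - 280, -13, - 19/3, 116, 302,426, 500,880,  917 ]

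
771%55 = 1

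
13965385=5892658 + 8072727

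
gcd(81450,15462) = 18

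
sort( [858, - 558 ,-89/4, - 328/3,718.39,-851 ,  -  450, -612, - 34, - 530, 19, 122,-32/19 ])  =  [-851, - 612, - 558, -530 ,-450, - 328/3, - 34, - 89/4, - 32/19 , 19,122, 718.39,858]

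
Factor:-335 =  - 5^1*67^1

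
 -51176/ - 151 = 51176/151=338.91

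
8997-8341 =656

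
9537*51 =486387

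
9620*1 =9620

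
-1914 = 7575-9489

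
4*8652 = 34608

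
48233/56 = 48233/56 = 861.30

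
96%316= 96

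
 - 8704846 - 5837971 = -14542817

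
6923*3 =20769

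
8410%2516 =862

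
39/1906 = 39/1906 = 0.02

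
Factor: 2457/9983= 3^3*7^1*13^1*67^( - 1) *149^(-1)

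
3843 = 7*549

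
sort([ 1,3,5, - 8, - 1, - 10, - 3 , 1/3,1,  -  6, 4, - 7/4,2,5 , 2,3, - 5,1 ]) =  [-10, - 8, - 6, - 5, - 3 , - 7/4, - 1,1/3 , 1, 1, 1,2, 2,3,3,4, 5,5 ]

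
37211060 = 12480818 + 24730242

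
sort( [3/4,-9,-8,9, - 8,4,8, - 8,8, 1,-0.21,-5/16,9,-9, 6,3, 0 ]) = [-9, - 9, - 8 , - 8, - 8, -5/16, - 0.21 , 0,3/4, 1,3 , 4 , 6,8,8,  9 , 9] 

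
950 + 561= 1511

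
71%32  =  7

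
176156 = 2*88078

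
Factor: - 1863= - 3^4*23^1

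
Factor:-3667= - 19^1*193^1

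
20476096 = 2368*8647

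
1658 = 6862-5204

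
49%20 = 9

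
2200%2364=2200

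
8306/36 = 230 + 13/18 = 230.72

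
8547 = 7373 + 1174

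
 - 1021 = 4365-5386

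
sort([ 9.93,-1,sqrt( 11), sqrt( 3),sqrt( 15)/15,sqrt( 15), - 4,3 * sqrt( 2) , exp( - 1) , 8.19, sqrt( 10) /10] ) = [  -  4, -1, sqrt( 15 )/15,sqrt( 10)/10,exp( - 1),sqrt( 3), sqrt( 11),sqrt(15 ) , 3*sqrt(2) , 8.19,9.93 ]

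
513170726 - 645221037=-132050311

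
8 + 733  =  741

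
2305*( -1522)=-3508210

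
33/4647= 11/1549= 0.01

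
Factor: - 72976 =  - 2^4*4561^1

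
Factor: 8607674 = 2^1*47^1*91571^1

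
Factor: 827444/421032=2^( - 1 )*3^( - 1 ) * 53^( - 1)*269^1*331^(-1) * 769^1= 206861/105258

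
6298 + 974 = 7272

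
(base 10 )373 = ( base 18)12D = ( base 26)e9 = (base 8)565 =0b101110101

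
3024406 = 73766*41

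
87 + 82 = 169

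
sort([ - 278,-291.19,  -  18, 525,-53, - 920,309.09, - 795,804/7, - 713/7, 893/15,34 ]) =[-920, - 795,  -  291.19,- 278, - 713/7, - 53,-18, 34, 893/15, 804/7, 309.09, 525 ]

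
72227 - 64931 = 7296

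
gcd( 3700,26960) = 20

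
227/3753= 227/3753 = 0.06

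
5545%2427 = 691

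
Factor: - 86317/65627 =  - 7^1*11^1*19^1* 29^( - 1 ) * 31^(- 1 )*59^1*73^ ( - 1 ) 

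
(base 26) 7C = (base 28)6Q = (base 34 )5O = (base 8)302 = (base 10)194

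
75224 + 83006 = 158230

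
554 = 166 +388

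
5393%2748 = 2645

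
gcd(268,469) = 67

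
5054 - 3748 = 1306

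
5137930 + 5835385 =10973315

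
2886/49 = 2886/49 = 58.90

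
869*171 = 148599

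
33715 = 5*6743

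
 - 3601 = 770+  - 4371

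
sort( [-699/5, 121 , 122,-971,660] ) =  [  -  971,-699/5,121,122, 660]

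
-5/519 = -5/519 = -  0.01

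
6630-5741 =889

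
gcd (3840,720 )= 240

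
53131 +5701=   58832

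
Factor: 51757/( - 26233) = - 37^( - 1 )*73^1 = -73/37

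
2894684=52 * 55667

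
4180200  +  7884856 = 12065056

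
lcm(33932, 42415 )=169660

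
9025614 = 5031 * 1794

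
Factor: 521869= 521869^1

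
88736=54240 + 34496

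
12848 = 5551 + 7297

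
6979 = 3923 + 3056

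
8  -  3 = 5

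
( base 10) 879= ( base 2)1101101111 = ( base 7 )2364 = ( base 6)4023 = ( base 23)1F5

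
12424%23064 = 12424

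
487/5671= 487/5671 = 0.09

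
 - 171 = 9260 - 9431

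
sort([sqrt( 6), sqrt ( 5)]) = [sqrt(5), sqrt( 6 )]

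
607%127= 99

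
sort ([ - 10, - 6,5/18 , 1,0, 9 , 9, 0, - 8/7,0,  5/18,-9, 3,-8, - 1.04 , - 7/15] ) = [- 10, - 9,-8, - 6, - 8/7, - 1.04, - 7/15 , 0,0,0,5/18,5/18 , 1,3,9,  9 ]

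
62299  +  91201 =153500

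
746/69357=746/69357=0.01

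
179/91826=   179/91826 = 0.00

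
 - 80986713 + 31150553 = -49836160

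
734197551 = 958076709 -223879158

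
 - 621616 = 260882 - 882498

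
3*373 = 1119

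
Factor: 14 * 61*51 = 2^1*3^1*  7^1*17^1 * 61^1=43554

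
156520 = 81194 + 75326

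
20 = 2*10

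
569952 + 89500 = 659452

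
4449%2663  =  1786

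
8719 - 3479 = 5240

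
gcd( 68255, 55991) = 73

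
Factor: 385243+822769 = 2^2  *13^2*1787^1 = 1208012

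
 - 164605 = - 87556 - 77049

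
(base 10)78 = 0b1001110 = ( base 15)53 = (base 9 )86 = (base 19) 42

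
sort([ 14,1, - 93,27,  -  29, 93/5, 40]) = [ - 93, - 29,1,14,93/5,27,40 ]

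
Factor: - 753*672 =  - 506016= - 2^5*3^2 * 7^1*251^1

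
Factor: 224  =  2^5*7^1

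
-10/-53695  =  2/10739 =0.00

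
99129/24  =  33043/8 = 4130.38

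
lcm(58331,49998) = 349986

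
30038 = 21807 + 8231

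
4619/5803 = 4619/5803 = 0.80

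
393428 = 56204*7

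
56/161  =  8/23 =0.35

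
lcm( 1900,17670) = 176700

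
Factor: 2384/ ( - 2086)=-2^3*7^(  -  1 )=- 8/7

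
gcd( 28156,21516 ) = 4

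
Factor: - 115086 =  - 2^1 *3^1*19181^1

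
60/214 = 30/107= 0.28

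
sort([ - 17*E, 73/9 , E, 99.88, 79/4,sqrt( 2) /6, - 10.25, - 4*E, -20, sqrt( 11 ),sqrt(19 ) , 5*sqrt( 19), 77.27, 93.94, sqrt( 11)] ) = [ - 17*E,-20, - 4 * E,-10.25, sqrt(2 )/6, E, sqrt(11),sqrt( 11), sqrt( 19 ),73/9, 79/4, 5 * sqrt(19 ), 77.27, 93.94 , 99.88]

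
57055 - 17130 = 39925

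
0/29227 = 0 = 0.00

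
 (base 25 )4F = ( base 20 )5F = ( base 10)115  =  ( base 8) 163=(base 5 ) 430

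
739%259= 221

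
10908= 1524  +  9384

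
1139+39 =1178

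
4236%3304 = 932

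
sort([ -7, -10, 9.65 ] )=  [ - 10 , - 7, 9.65 ]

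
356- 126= 230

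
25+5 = 30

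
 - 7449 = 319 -7768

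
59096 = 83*712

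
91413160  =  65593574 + 25819586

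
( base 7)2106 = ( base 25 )14g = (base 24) 16l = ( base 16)2E5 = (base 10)741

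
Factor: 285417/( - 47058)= - 279/46 = - 2^ ( - 1)*3^2*23^ ( - 1)*31^1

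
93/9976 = 93/9976 =0.01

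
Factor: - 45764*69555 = - 3183115020 =- 2^2*3^1*5^1*17^1*673^1*4637^1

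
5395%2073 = 1249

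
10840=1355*8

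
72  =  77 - 5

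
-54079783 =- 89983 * 601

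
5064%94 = 82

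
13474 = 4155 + 9319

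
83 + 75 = 158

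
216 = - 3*( - 72) 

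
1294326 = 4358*297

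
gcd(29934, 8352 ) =18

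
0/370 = 0 = 0.00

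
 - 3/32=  -3/32  =  - 0.09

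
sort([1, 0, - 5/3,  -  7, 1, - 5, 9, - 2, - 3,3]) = [ - 7,-5, -3,-2, - 5/3,  0 , 1,1, 3, 9] 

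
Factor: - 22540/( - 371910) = 2/33 = 2^1*3^ ( - 1 )*11^( - 1 )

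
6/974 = 3/487 = 0.01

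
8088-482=7606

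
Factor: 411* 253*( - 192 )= - 2^6* 3^2*11^1*23^1*137^1 = -  19964736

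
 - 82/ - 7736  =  41/3868 = 0.01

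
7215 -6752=463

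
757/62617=757/62617 = 0.01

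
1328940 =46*28890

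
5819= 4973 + 846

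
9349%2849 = 802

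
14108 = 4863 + 9245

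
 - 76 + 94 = 18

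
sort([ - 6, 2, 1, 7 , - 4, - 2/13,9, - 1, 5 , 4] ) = [ - 6 , - 4, - 1 , - 2/13,1, 2, 4, 5, 7,9]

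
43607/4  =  10901 + 3/4 = 10901.75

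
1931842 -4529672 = -2597830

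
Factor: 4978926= 2^1 * 3^2*17^1 * 53^1 * 307^1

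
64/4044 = 16/1011 = 0.02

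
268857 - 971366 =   -  702509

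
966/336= 2 + 7/8 = 2.88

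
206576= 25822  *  8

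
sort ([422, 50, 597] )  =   [ 50,422, 597]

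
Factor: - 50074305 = - 3^1*5^1*677^1 * 4931^1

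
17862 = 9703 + 8159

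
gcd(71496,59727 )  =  3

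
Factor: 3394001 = 13^1*261077^1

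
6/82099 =6/82099 = 0.00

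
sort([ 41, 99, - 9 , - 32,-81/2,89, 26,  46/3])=[ - 81/2, - 32 ,-9,46/3, 26, 41,89, 99] 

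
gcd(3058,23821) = 1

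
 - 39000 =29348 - 68348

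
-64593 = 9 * ( - 7177)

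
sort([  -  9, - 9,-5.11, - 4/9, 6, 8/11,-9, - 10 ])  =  [ - 10, - 9, - 9, - 9, - 5.11, - 4/9, 8/11,6] 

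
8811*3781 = 33314391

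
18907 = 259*73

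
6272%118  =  18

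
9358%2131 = 834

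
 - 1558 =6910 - 8468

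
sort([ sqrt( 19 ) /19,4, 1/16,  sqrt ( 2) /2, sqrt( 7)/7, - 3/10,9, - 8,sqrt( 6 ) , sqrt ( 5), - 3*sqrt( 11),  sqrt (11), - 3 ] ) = [  -  3*sqrt (11 ),-8,-3,- 3/10,1/16,sqrt( 19)/19,sqrt( 7 ) /7, sqrt(2 )/2,  sqrt(5), sqrt(6),sqrt(11),4,9]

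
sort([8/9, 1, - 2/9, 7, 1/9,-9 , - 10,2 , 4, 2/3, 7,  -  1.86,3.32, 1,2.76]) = [ - 10, - 9,-1.86, - 2/9,1/9, 2/3, 8/9 , 1,1, 2,2.76, 3.32,4,7,7 ] 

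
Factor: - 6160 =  - 2^4*5^1 * 7^1*11^1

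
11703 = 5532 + 6171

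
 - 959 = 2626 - 3585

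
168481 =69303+99178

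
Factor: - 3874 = -2^1 * 13^1*149^1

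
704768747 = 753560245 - 48791498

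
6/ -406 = -1+200/203 = - 0.01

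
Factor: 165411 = 3^2 * 18379^1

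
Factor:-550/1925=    - 2^1*7^( - 1) = - 2/7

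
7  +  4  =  11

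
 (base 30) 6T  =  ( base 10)209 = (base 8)321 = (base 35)5y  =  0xd1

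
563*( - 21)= -11823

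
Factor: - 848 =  - 2^4*53^1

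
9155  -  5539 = 3616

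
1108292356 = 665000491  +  443291865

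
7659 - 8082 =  -423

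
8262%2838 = 2586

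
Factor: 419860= 2^2*5^1*7^1*2999^1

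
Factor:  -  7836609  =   - 3^1*11^1 *17^1*61^1*229^1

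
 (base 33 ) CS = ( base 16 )1A8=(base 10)424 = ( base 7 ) 1144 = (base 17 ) 17g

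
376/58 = 6 + 14/29 =6.48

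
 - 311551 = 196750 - 508301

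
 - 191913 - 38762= - 230675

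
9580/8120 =479/406 = 1.18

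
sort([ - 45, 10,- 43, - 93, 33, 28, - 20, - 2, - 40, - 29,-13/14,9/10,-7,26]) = [ - 93, - 45 , - 43, - 40, - 29, - 20, - 7, - 2, - 13/14,9/10, 10,26, 28, 33 ]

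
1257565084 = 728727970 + 528837114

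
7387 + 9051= 16438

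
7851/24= 2617/8 = 327.12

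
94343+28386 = 122729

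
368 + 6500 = 6868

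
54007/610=54007/610 = 88.54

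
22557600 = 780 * 28920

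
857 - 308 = 549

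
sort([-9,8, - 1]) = [  -  9,-1,8 ] 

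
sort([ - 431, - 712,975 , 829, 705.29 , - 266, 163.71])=[- 712, - 431, - 266,163.71,  705.29,  829,975 ]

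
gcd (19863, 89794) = 1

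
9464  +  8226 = 17690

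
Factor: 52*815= 2^2*5^1*13^1*163^1 =42380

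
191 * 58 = 11078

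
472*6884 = 3249248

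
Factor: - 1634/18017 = -2^1*19^1*419^ ( - 1)=-  38/419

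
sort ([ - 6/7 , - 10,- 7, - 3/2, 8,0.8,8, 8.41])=[  -  10, - 7, - 3/2,  -  6/7, 0.8, 8,8,8.41]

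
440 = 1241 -801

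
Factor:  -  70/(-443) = 2^1*5^1*7^1*443^ ( - 1)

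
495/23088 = 165/7696 = 0.02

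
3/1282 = 3/1282 = 0.00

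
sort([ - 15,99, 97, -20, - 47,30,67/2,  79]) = [-47, - 20, - 15, 30,67/2,79,97,99 ]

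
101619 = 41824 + 59795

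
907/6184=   907/6184 = 0.15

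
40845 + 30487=71332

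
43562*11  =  479182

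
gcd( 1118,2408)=86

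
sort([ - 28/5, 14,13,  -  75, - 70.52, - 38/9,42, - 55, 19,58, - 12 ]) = [ - 75, - 70.52,-55, - 12,  -  28/5, - 38/9,13, 14,19,42, 58]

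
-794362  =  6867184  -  7661546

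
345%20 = 5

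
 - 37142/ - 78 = 476  +  7/39 = 476.18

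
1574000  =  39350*40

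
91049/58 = 1569+ 47/58 = 1569.81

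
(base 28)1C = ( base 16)28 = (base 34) 16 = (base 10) 40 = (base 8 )50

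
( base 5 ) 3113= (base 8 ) 630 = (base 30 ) di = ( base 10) 408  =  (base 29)E2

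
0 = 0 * 577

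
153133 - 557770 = -404637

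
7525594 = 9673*778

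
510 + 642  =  1152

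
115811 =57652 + 58159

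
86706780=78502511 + 8204269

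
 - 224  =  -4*56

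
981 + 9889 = 10870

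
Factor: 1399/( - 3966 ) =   -  2^( - 1 )*3^( - 1)*661^( - 1 )*1399^1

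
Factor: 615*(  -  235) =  - 3^1*5^2*41^1*47^1 = -144525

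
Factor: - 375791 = - 13^1*137^1*211^1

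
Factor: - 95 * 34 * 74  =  -239020= - 2^2*5^1*17^1*19^1*37^1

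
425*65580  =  27871500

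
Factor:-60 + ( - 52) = -2^4*7^1 = - 112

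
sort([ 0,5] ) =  [ 0, 5]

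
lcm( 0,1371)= 0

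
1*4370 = 4370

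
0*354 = 0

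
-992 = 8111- 9103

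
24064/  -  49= - 24064/49 = - 491.10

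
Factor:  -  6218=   -2^1*3109^1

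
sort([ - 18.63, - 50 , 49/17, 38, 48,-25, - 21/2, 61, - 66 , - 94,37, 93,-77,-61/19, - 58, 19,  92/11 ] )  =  [  -  94, - 77, - 66, - 58, - 50,-25, - 18.63, - 21/2, - 61/19,49/17,92/11 , 19, 37, 38, 48 , 61, 93]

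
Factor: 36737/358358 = 2^( - 1 )*7^(-1 )* 11^( - 1)*13^( - 1 )*17^1*179^( - 1 )*2161^1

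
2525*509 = 1285225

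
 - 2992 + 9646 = 6654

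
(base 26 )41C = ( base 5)41432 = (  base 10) 2742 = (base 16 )AB6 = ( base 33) 2h3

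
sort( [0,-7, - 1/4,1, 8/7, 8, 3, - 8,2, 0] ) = [ - 8, - 7, - 1/4,0,  0,  1, 8/7,2, 3, 8]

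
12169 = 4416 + 7753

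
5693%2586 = 521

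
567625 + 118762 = 686387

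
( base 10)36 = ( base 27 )19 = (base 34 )12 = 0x24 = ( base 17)22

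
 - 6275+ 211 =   -  6064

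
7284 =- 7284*(-1)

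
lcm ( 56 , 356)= 4984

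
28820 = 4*7205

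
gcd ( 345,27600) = 345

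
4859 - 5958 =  - 1099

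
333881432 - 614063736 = - 280182304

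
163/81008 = 163/81008= 0.00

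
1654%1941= 1654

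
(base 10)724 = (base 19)202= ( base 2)1011010100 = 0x2D4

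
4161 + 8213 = 12374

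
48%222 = 48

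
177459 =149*1191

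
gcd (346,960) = 2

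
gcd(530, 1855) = 265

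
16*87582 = 1401312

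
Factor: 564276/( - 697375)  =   - 708/875 =-2^2*3^1*5^( - 3 )*7^( -1)*59^1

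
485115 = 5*97023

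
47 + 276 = 323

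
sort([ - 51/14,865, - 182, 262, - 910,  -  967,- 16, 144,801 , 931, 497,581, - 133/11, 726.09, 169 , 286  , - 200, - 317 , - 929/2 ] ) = [ - 967, - 910,  -  929/2,-317, - 200, - 182, - 16,-133/11, - 51/14,144 , 169, 262,  286 , 497,581, 726.09,801 , 865, 931] 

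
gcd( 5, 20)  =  5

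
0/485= 0  =  0.00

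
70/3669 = 70/3669 = 0.02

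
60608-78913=-18305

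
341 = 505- 164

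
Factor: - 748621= - 37^1*20233^1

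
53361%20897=11567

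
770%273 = 224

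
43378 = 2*21689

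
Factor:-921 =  - 3^1 * 307^1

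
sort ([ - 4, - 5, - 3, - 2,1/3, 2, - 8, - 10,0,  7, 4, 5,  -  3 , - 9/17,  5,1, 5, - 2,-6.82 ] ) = [-10  , - 8,  -  6.82, - 5, - 4, - 3,-3,-2,- 2, - 9/17, 0, 1/3,1, 2,  4, 5, 5, 5, 7 ]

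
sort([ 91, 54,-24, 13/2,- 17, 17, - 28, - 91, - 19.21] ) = [ - 91, - 28 , - 24,  -  19.21, - 17 , 13/2 , 17, 54, 91] 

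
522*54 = 28188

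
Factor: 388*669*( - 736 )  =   - 191044992= - 2^7*3^1*23^1*97^1*223^1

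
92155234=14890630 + 77264604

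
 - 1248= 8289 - 9537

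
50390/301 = 167 + 123/301 = 167.41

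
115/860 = 23/172  =  0.13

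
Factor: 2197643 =7^1*313949^1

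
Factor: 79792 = 2^4* 4987^1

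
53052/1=53052 = 53052.00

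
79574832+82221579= 161796411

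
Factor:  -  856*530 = -2^4 * 5^1*53^1*107^1 = - 453680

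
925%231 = 1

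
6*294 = 1764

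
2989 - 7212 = -4223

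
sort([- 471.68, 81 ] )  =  [ -471.68 , 81] 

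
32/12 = 2+ 2/3 = 2.67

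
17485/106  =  164 + 101/106= 164.95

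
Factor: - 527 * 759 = - 3^1  *  11^1*17^1*23^1*31^1 = -  399993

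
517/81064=517/81064 = 0.01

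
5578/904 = 6  +  77/452 = 6.17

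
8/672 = 1/84=0.01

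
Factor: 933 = 3^1*311^1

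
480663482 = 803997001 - 323333519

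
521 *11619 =6053499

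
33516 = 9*3724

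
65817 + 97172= 162989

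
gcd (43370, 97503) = 1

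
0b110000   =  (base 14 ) 36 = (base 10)48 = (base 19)2a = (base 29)1J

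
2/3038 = 1/1519 =0.00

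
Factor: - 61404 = -2^2*3^1*7^1*17^1*43^1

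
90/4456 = 45/2228 = 0.02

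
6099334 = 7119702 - 1020368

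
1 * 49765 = 49765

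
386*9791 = 3779326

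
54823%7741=636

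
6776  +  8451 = 15227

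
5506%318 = 100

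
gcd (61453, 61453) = 61453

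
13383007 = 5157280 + 8225727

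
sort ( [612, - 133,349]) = [ - 133, 349, 612]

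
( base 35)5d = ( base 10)188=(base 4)2330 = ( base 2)10111100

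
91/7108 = 91/7108 = 0.01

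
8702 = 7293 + 1409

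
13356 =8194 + 5162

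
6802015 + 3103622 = 9905637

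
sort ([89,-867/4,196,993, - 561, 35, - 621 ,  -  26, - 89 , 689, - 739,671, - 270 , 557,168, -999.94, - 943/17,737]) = [ - 999.94 , - 739,-621,  -  561, - 270, - 867/4, - 89, - 943/17, - 26  ,  35,89,  168,196,557,671,689,737,993 ] 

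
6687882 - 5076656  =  1611226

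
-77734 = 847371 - 925105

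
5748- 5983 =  - 235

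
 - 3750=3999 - 7749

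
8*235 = 1880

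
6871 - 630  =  6241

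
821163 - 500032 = 321131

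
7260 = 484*15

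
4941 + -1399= 3542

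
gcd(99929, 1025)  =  1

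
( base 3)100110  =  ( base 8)377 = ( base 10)255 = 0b11111111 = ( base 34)7h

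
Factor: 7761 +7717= 15478= 2^1*71^1 * 109^1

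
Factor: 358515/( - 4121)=- 3^2*5^1*13^( - 1)*31^1* 257^1 * 317^( - 1) 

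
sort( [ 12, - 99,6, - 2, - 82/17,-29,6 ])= [- 99, - 29, - 82/17, - 2,6, 6, 12 ] 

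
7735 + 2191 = 9926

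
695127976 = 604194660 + 90933316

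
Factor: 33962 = 2^1*16981^1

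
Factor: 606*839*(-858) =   -  436236372 = - 2^2*3^2*11^1*13^1*101^1*839^1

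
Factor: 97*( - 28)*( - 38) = 2^3*7^1*19^1*97^1 = 103208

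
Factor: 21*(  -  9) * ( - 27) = 3^6*7^1 = 5103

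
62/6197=62/6197 = 0.01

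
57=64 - 7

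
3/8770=3/8770 = 0.00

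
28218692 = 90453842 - 62235150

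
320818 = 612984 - 292166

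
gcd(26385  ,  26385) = 26385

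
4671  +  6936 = 11607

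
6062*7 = 42434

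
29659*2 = 59318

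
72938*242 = 17650996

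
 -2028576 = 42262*(  -  48)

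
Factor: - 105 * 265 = - 3^1*5^2*7^1*53^1 = -27825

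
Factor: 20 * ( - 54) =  - 1080=-2^3*3^3*5^1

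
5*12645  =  63225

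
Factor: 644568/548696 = 753/641 = 3^1*251^1*641^( - 1 ) 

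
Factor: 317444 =2^2*61^1 * 1301^1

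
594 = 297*2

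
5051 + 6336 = 11387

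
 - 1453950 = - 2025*718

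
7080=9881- 2801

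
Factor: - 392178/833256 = - 401/852 = - 2^( - 2)*3^ (  -  1) * 71^( - 1)*401^1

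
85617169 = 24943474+60673695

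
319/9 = 319/9 = 35.44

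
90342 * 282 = 25476444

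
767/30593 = 767/30593 = 0.03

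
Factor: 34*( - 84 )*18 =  - 2^4*3^3 * 7^1 * 17^1 = - 51408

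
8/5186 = 4/2593 = 0.00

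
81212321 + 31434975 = 112647296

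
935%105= 95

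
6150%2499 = 1152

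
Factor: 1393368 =2^3*3^1*58057^1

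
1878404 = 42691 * 44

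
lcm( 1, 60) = 60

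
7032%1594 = 656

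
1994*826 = 1647044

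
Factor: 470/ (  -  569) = -2^1* 5^1 * 47^1*569^ ( - 1)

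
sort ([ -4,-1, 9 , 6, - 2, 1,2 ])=[  -  4,-2,-1, 1, 2, 6, 9] 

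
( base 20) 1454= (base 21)1102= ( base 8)22750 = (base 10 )9704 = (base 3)111022102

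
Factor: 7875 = 3^2* 5^3*7^1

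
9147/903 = 3049/301 = 10.13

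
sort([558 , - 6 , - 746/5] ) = [ - 746/5,- 6,558]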